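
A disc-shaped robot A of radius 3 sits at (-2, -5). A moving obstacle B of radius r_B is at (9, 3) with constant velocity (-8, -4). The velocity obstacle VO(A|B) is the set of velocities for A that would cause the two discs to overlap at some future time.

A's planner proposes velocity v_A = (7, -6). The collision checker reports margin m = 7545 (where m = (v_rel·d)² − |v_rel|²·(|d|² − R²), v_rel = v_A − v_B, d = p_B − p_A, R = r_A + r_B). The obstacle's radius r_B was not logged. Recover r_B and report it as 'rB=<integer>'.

m = 7545
d = (11, 8);  v_rel = (15, -2),  |v_rel|² = 229
v_rel×d = (15)·(8) − (-2)·(11) = 142
since m = R²·229 − 142²:  R² = (20164 + 7545) / 229 = 121
R = √121 = 11  ⇒  r_B = 11 − 3 = 8

rB=8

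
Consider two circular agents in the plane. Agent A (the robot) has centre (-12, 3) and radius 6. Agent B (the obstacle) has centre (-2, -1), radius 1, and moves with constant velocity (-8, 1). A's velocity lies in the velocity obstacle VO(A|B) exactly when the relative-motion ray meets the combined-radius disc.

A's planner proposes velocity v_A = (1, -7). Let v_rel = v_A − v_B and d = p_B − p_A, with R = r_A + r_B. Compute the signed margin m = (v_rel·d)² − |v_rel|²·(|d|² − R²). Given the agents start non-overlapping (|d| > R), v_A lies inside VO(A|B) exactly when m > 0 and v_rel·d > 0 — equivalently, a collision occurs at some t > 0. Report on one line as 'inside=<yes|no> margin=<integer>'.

d = (10, -4),  |d|² = 116;  R = 6+1 = 7,  c = 116−7² = 67
v_rel = (9, -8),  |v_rel|² = 145;  v_rel·d = (9)·(10) + (-8)·(-4) = 122
145·t² − 244·t + 67 = 0  ⇒  m = 122² − 145·67 = 5169
m = 5169 > 0,  v_rel·d = 122 > 0  ⇒  inside

inside=yes margin=5169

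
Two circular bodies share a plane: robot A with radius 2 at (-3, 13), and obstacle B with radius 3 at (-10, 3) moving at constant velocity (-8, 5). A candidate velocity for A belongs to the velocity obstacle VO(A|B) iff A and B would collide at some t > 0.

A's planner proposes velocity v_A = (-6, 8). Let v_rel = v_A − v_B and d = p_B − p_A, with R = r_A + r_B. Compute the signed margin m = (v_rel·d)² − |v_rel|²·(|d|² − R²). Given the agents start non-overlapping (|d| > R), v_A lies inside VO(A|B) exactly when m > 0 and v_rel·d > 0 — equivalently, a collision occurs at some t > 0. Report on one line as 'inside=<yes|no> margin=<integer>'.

d = (-7, -10),  |d|² = 149;  R = 2+3 = 5,  c = 149−5² = 124
v_rel = (2, 3),  |v_rel|² = 13;  v_rel·d = (2)·(-7) + (3)·(-10) = -44
13·t² + 88·t + 124 = 0  ⇒  m = (-44)² − 13·124 = 324
m = 324 > 0,  v_rel·d = -44 < 0  ⇒  outside

inside=no margin=324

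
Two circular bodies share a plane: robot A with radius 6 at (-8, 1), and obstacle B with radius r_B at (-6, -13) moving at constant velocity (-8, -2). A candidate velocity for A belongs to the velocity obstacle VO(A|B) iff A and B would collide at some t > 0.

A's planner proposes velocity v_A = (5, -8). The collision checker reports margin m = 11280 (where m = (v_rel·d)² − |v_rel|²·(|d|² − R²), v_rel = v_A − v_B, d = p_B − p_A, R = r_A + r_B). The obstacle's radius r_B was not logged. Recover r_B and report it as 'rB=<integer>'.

m = 11280
d = (2, -14);  v_rel = (13, -6),  |v_rel|² = 205
v_rel×d = (13)·(-14) − (-6)·(2) = -170
since m = R²·205 − (-170)²:  R² = (28900 + 11280) / 205 = 196
R = √196 = 14  ⇒  r_B = 14 − 6 = 8

rB=8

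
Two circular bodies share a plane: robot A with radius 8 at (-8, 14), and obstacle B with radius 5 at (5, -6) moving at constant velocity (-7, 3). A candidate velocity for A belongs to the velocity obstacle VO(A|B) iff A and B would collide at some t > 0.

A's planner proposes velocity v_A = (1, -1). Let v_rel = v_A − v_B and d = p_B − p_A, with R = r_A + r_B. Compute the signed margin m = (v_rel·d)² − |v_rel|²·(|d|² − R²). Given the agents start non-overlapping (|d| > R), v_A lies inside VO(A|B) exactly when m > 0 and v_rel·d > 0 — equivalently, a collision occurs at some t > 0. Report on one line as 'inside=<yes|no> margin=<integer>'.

d = (13, -20),  |d|² = 569;  R = 8+5 = 13,  c = 569−13² = 400
v_rel = (8, -4),  |v_rel|² = 80;  v_rel·d = (8)·(13) + (-4)·(-20) = 184
80·t² − 368·t + 400 = 0  ⇒  m = 184² − 80·400 = 1856
m = 1856 > 0,  v_rel·d = 184 > 0  ⇒  inside

inside=yes margin=1856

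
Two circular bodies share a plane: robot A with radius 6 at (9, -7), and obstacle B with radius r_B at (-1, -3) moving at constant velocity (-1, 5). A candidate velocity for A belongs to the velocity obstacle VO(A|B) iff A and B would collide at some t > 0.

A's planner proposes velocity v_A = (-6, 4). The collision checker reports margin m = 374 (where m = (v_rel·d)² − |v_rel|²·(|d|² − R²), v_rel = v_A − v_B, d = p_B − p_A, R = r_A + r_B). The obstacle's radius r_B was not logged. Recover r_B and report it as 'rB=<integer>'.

m = 374
d = (-10, 4);  v_rel = (-5, -1),  |v_rel|² = 26
v_rel×d = (-5)·(4) − (-1)·(-10) = -30
since m = R²·26 − (-30)²:  R² = (900 + 374) / 26 = 49
R = √49 = 7  ⇒  r_B = 7 − 6 = 1

rB=1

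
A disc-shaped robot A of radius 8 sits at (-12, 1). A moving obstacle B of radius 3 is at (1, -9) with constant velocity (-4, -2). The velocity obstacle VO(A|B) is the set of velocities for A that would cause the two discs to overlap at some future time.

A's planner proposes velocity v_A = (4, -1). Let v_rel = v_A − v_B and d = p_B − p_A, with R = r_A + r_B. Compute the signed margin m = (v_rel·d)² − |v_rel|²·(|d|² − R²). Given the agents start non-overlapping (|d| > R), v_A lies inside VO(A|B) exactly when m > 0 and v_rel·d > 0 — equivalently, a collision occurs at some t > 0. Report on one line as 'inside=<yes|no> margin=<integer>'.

d = (13, -10),  |d|² = 269;  R = 8+3 = 11,  c = 269−11² = 148
v_rel = (8, 1),  |v_rel|² = 65;  v_rel·d = (8)·(13) + (1)·(-10) = 94
65·t² − 188·t + 148 = 0  ⇒  m = 94² − 65·148 = -784
m = -784 < 0,  v_rel·d = 94 > 0  ⇒  outside

inside=no margin=-784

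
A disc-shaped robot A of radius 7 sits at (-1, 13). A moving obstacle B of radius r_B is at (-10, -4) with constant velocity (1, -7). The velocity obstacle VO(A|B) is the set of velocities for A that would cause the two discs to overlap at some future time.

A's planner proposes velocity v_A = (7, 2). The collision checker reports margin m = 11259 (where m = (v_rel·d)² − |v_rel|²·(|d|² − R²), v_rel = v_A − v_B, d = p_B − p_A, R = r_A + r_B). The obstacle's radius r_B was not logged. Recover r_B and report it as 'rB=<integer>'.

m = 11259
d = (-9, -17);  v_rel = (6, 9),  |v_rel|² = 117
v_rel×d = (6)·(-17) − (9)·(-9) = -21
since m = R²·117 − (-21)²:  R² = (441 + 11259) / 117 = 100
R = √100 = 10  ⇒  r_B = 10 − 7 = 3

rB=3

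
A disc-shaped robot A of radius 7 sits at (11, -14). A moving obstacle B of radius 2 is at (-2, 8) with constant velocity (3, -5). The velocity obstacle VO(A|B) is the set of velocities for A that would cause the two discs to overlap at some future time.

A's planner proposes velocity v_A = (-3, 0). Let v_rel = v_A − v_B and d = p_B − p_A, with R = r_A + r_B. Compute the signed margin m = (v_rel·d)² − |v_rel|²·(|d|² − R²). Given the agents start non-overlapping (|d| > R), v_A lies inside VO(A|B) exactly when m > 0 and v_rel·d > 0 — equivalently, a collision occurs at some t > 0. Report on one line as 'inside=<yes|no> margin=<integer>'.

d = (-13, 22),  |d|² = 653;  R = 7+2 = 9,  c = 653−9² = 572
v_rel = (-6, 5),  |v_rel|² = 61;  v_rel·d = (-6)·(-13) + (5)·(22) = 188
61·t² − 376·t + 572 = 0  ⇒  m = 188² − 61·572 = 452
m = 452 > 0,  v_rel·d = 188 > 0  ⇒  inside

inside=yes margin=452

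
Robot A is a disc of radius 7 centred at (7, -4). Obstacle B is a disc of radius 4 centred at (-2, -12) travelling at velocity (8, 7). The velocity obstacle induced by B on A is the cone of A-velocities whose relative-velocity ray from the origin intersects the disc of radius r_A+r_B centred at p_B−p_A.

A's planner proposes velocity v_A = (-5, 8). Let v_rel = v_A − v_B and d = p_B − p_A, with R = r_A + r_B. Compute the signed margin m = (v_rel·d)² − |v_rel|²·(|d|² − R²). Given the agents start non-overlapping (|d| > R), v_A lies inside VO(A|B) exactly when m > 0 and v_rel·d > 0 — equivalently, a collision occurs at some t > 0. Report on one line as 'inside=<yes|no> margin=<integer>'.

d = (-9, -8),  |d|² = 145;  R = 7+4 = 11,  c = 145−11² = 24
v_rel = (-13, 1),  |v_rel|² = 170;  v_rel·d = (-13)·(-9) + (1)·(-8) = 109
170·t² − 218·t + 24 = 0  ⇒  m = 109² − 170·24 = 7801
m = 7801 > 0,  v_rel·d = 109 > 0  ⇒  inside

inside=yes margin=7801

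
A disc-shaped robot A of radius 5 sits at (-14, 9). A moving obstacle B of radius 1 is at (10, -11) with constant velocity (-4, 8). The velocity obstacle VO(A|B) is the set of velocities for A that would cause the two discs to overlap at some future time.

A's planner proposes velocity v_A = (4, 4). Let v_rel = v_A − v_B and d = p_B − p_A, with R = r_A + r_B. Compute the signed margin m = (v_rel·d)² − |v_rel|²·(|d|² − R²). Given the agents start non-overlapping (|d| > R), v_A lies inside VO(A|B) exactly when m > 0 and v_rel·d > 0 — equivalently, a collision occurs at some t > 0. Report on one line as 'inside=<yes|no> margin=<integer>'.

d = (24, -20),  |d|² = 976;  R = 5+1 = 6,  c = 976−6² = 940
v_rel = (8, -4),  |v_rel|² = 80;  v_rel·d = (8)·(24) + (-4)·(-20) = 272
80·t² − 544·t + 940 = 0  ⇒  m = 272² − 80·940 = -1216
m = -1216 < 0,  v_rel·d = 272 > 0  ⇒  outside

inside=no margin=-1216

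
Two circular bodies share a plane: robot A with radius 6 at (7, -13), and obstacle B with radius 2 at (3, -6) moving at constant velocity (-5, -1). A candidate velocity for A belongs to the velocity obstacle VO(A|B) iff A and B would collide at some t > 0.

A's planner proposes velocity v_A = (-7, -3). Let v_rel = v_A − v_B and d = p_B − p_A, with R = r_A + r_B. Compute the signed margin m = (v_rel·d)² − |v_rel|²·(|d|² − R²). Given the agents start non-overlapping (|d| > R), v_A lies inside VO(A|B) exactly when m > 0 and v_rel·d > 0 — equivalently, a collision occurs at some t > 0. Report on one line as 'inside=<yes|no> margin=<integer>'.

d = (-4, 7),  |d|² = 65;  R = 6+2 = 8,  c = 65−8² = 1
v_rel = (-2, -2),  |v_rel|² = 8;  v_rel·d = (-2)·(-4) + (-2)·(7) = -6
8·t² + 12·t + 1 = 0  ⇒  m = (-6)² − 8·1 = 28
m = 28 > 0,  v_rel·d = -6 < 0  ⇒  outside

inside=no margin=28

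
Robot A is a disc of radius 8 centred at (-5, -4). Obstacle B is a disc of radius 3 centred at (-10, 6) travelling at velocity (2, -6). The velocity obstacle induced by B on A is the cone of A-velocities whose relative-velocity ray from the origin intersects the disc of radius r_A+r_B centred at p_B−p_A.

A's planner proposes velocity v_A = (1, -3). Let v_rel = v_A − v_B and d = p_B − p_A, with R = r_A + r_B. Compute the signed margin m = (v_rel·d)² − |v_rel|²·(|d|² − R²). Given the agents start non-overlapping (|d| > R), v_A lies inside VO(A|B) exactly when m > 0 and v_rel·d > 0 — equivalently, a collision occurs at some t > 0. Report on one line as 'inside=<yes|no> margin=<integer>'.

d = (-5, 10),  |d|² = 125;  R = 8+3 = 11,  c = 125−11² = 4
v_rel = (-1, 3),  |v_rel|² = 10;  v_rel·d = (-1)·(-5) + (3)·(10) = 35
10·t² − 70·t + 4 = 0  ⇒  m = 35² − 10·4 = 1185
m = 1185 > 0,  v_rel·d = 35 > 0  ⇒  inside

inside=yes margin=1185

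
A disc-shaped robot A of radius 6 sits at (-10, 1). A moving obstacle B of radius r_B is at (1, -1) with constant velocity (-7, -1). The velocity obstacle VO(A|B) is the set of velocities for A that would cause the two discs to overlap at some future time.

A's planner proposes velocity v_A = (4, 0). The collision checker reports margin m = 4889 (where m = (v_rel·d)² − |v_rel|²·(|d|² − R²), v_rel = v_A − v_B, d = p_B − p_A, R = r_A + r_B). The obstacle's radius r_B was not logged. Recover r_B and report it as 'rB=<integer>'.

m = 4889
d = (11, -2);  v_rel = (11, 1),  |v_rel|² = 122
v_rel×d = (11)·(-2) − (1)·(11) = -33
since m = R²·122 − (-33)²:  R² = (1089 + 4889) / 122 = 49
R = √49 = 7  ⇒  r_B = 7 − 6 = 1

rB=1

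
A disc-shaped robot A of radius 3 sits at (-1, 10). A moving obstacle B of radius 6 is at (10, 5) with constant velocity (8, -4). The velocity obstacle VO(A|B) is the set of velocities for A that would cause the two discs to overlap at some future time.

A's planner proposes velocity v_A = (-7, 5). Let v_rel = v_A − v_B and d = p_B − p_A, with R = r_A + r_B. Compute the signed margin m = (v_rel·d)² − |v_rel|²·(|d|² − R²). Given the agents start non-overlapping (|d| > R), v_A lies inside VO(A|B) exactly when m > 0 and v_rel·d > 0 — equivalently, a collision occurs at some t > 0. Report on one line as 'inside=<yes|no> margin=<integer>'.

d = (11, -5),  |d|² = 146;  R = 3+6 = 9,  c = 146−9² = 65
v_rel = (-15, 9),  |v_rel|² = 306;  v_rel·d = (-15)·(11) + (9)·(-5) = -210
306·t² + 420·t + 65 = 0  ⇒  m = (-210)² − 306·65 = 24210
m = 24210 > 0,  v_rel·d = -210 < 0  ⇒  outside

inside=no margin=24210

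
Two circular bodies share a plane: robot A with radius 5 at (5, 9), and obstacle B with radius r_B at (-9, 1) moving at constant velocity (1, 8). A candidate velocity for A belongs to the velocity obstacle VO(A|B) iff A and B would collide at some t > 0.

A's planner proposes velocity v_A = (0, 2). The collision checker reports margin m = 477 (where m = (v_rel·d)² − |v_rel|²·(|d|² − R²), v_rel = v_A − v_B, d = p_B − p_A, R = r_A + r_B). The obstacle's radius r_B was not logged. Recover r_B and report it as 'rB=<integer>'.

m = 477
d = (-14, -8);  v_rel = (-1, -6),  |v_rel|² = 37
v_rel×d = (-1)·(-8) − (-6)·(-14) = -76
since m = R²·37 − (-76)²:  R² = (5776 + 477) / 37 = 169
R = √169 = 13  ⇒  r_B = 13 − 5 = 8

rB=8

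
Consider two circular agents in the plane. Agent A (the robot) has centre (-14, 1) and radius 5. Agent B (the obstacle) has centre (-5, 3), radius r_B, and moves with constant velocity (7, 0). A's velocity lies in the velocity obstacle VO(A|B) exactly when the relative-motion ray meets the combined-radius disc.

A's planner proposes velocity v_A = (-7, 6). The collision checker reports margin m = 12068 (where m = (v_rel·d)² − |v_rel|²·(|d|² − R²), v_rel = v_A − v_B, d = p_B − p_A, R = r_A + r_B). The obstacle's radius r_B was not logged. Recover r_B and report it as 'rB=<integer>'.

m = 12068
d = (9, 2);  v_rel = (-14, 6),  |v_rel|² = 232
v_rel×d = (-14)·(2) − (6)·(9) = -82
since m = R²·232 − (-82)²:  R² = (6724 + 12068) / 232 = 81
R = √81 = 9  ⇒  r_B = 9 − 5 = 4

rB=4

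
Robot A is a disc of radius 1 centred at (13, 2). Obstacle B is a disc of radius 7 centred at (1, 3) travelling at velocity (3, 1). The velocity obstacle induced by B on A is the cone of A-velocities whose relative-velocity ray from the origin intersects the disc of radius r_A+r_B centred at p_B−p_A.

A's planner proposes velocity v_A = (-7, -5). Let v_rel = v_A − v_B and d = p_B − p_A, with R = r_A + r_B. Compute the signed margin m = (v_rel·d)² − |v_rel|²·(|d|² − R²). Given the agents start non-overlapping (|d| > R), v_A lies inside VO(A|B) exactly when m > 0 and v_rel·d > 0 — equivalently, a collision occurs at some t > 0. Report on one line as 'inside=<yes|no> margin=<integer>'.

d = (-12, 1),  |d|² = 145;  R = 1+7 = 8,  c = 145−8² = 81
v_rel = (-10, -6),  |v_rel|² = 136;  v_rel·d = (-10)·(-12) + (-6)·(1) = 114
136·t² − 228·t + 81 = 0  ⇒  m = 114² − 136·81 = 1980
m = 1980 > 0,  v_rel·d = 114 > 0  ⇒  inside

inside=yes margin=1980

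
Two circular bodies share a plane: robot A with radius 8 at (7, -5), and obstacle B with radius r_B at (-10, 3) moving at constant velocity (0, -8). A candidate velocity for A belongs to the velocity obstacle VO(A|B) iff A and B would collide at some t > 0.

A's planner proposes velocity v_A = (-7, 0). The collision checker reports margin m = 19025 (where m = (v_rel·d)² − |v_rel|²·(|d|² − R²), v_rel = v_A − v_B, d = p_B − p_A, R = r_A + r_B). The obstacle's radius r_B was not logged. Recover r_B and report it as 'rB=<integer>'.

m = 19025
d = (-17, 8);  v_rel = (-7, 8),  |v_rel|² = 113
v_rel×d = (-7)·(8) − (8)·(-17) = 80
since m = R²·113 − 80²:  R² = (6400 + 19025) / 113 = 225
R = √225 = 15  ⇒  r_B = 15 − 8 = 7

rB=7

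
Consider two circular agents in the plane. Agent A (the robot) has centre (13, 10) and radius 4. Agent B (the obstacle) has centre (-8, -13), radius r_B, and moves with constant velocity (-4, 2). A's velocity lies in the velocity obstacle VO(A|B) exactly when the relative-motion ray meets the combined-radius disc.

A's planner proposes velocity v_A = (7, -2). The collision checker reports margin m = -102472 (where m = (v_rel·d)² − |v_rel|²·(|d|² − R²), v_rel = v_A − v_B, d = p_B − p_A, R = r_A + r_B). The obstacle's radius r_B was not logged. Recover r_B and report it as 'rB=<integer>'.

m = -102472
d = (-21, -23);  v_rel = (11, -4),  |v_rel|² = 137
v_rel×d = (11)·(-23) − (-4)·(-21) = -337
since m = R²·137 − (-337)²:  R² = (113569 + -102472) / 137 = 81
R = √81 = 9  ⇒  r_B = 9 − 4 = 5

rB=5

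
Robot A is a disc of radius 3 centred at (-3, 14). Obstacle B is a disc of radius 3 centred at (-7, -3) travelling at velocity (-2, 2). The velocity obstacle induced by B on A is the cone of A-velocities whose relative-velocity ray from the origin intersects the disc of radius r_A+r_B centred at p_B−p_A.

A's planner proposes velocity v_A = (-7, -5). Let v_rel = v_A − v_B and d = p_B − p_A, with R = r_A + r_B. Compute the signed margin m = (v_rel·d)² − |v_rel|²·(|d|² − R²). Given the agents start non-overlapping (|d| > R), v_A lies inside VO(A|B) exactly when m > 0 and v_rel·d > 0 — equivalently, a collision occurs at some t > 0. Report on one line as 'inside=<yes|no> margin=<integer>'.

d = (-4, -17),  |d|² = 305;  R = 3+3 = 6,  c = 305−6² = 269
v_rel = (-5, -7),  |v_rel|² = 74;  v_rel·d = (-5)·(-4) + (-7)·(-17) = 139
74·t² − 278·t + 269 = 0  ⇒  m = 139² − 74·269 = -585
m = -585 < 0,  v_rel·d = 139 > 0  ⇒  outside

inside=no margin=-585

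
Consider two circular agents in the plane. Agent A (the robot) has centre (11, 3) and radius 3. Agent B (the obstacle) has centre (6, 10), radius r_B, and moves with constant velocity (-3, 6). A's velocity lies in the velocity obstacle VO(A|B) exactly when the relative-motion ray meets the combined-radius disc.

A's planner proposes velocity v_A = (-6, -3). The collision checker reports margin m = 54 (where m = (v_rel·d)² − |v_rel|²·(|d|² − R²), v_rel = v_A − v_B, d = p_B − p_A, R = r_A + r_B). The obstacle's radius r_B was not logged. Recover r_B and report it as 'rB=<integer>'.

m = 54
d = (-5, 7);  v_rel = (-3, -9),  |v_rel|² = 90
v_rel×d = (-3)·(7) − (-9)·(-5) = -66
since m = R²·90 − (-66)²:  R² = (4356 + 54) / 90 = 49
R = √49 = 7  ⇒  r_B = 7 − 3 = 4

rB=4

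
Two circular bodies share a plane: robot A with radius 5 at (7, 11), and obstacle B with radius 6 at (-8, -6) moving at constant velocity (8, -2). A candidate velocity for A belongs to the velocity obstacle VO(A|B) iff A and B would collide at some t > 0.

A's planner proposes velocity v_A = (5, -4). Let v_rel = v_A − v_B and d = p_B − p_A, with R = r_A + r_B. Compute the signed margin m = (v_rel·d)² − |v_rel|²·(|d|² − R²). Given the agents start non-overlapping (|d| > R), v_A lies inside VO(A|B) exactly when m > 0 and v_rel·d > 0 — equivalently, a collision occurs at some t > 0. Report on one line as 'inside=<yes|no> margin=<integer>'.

d = (-15, -17),  |d|² = 514;  R = 5+6 = 11,  c = 514−11² = 393
v_rel = (-3, -2),  |v_rel|² = 13;  v_rel·d = (-3)·(-15) + (-2)·(-17) = 79
13·t² − 158·t + 393 = 0  ⇒  m = 79² − 13·393 = 1132
m = 1132 > 0,  v_rel·d = 79 > 0  ⇒  inside

inside=yes margin=1132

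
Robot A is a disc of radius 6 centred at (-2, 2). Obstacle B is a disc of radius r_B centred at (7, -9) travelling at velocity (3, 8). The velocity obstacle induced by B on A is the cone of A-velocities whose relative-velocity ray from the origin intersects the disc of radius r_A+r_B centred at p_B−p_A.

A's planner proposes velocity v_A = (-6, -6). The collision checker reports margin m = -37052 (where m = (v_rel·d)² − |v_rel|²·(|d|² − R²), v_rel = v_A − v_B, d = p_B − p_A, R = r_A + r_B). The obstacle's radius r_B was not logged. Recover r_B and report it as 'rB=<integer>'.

m = -37052
d = (9, -11);  v_rel = (-9, -14),  |v_rel|² = 277
v_rel×d = (-9)·(-11) − (-14)·(9) = 225
since m = R²·277 − 225²:  R² = (50625 + -37052) / 277 = 49
R = √49 = 7  ⇒  r_B = 7 − 6 = 1

rB=1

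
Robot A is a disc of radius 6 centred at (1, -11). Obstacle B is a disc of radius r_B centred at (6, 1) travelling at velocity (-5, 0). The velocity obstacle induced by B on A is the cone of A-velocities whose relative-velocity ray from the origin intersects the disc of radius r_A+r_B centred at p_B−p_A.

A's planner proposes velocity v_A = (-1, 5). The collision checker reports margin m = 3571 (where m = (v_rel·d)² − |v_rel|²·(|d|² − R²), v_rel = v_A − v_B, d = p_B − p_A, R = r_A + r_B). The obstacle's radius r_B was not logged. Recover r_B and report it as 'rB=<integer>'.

m = 3571
d = (5, 12);  v_rel = (4, 5),  |v_rel|² = 41
v_rel×d = (4)·(12) − (5)·(5) = 23
since m = R²·41 − 23²:  R² = (529 + 3571) / 41 = 100
R = √100 = 10  ⇒  r_B = 10 − 6 = 4

rB=4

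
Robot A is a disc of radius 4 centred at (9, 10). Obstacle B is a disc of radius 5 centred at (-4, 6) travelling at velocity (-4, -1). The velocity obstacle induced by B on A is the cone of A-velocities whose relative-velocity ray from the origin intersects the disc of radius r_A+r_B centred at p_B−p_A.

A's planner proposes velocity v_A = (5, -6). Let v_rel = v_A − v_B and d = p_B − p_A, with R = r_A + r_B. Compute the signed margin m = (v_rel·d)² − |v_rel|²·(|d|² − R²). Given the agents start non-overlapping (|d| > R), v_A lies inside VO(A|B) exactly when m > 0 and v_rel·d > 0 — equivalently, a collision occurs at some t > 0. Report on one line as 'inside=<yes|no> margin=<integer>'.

d = (-13, -4),  |d|² = 185;  R = 4+5 = 9,  c = 185−9² = 104
v_rel = (9, -5),  |v_rel|² = 106;  v_rel·d = (9)·(-13) + (-5)·(-4) = -97
106·t² + 194·t + 104 = 0  ⇒  m = (-97)² − 106·104 = -1615
m = -1615 < 0,  v_rel·d = -97 < 0  ⇒  outside

inside=no margin=-1615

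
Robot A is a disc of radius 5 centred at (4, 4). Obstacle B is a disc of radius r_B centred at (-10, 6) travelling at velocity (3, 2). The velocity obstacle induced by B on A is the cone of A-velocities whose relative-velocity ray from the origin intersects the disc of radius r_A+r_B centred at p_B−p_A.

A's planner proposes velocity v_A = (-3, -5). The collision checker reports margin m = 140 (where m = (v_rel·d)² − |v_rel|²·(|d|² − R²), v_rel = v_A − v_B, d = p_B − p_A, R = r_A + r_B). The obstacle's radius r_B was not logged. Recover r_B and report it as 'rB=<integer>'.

m = 140
d = (-14, 2);  v_rel = (-6, -7),  |v_rel|² = 85
v_rel×d = (-6)·(2) − (-7)·(-14) = -110
since m = R²·85 − (-110)²:  R² = (12100 + 140) / 85 = 144
R = √144 = 12  ⇒  r_B = 12 − 5 = 7

rB=7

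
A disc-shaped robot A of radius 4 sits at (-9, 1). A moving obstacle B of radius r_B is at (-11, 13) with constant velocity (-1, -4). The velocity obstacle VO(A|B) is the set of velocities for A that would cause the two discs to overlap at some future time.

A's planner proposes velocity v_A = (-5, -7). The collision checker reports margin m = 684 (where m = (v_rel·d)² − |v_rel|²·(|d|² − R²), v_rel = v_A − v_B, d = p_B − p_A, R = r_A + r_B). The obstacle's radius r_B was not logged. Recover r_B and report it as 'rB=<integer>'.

m = 684
d = (-2, 12);  v_rel = (-4, -3),  |v_rel|² = 25
v_rel×d = (-4)·(12) − (-3)·(-2) = -54
since m = R²·25 − (-54)²:  R² = (2916 + 684) / 25 = 144
R = √144 = 12  ⇒  r_B = 12 − 4 = 8

rB=8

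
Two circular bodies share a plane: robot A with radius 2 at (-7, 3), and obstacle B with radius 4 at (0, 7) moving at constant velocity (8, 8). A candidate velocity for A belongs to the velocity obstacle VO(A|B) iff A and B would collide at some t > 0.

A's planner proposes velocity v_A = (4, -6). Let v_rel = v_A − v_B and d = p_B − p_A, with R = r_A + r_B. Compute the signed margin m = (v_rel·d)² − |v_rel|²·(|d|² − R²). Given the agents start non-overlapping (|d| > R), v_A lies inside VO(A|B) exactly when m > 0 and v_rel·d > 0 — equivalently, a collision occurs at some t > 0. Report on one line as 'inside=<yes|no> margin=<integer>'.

d = (7, 4),  |d|² = 65;  R = 2+4 = 6,  c = 65−6² = 29
v_rel = (-4, -14),  |v_rel|² = 212;  v_rel·d = (-4)·(7) + (-14)·(4) = -84
212·t² + 168·t + 29 = 0  ⇒  m = (-84)² − 212·29 = 908
m = 908 > 0,  v_rel·d = -84 < 0  ⇒  outside

inside=no margin=908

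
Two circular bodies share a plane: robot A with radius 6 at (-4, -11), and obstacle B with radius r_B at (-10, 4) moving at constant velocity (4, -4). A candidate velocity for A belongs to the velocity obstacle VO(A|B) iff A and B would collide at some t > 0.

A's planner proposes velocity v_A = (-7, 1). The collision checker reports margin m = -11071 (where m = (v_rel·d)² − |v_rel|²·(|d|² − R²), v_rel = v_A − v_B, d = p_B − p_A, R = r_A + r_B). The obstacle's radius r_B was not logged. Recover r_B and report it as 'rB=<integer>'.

m = -11071
d = (-6, 15);  v_rel = (-11, 5),  |v_rel|² = 146
v_rel×d = (-11)·(15) − (5)·(-6) = -135
since m = R²·146 − (-135)²:  R² = (18225 + -11071) / 146 = 49
R = √49 = 7  ⇒  r_B = 7 − 6 = 1

rB=1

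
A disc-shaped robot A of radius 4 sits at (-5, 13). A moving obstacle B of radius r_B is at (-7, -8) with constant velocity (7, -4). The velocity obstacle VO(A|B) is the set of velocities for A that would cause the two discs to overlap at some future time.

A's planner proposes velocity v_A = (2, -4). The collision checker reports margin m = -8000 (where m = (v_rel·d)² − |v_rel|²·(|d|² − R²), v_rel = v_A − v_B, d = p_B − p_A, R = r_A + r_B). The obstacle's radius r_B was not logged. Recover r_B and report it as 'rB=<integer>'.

m = -8000
d = (-2, -21);  v_rel = (-5, 0),  |v_rel|² = 25
v_rel×d = (-5)·(-21) − (0)·(-2) = 105
since m = R²·25 − 105²:  R² = (11025 + -8000) / 25 = 121
R = √121 = 11  ⇒  r_B = 11 − 4 = 7

rB=7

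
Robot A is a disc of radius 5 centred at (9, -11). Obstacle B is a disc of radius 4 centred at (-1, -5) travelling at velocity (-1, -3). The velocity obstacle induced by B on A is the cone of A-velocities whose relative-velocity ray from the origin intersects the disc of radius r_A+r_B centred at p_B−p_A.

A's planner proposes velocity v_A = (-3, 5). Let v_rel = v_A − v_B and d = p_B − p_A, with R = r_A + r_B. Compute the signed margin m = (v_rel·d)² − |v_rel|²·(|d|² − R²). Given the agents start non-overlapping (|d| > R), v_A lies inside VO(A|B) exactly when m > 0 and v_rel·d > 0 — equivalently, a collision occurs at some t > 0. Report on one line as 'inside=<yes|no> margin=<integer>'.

d = (-10, 6),  |d|² = 136;  R = 5+4 = 9,  c = 136−9² = 55
v_rel = (-2, 8),  |v_rel|² = 68;  v_rel·d = (-2)·(-10) + (8)·(6) = 68
68·t² − 136·t + 55 = 0  ⇒  m = 68² − 68·55 = 884
m = 884 > 0,  v_rel·d = 68 > 0  ⇒  inside

inside=yes margin=884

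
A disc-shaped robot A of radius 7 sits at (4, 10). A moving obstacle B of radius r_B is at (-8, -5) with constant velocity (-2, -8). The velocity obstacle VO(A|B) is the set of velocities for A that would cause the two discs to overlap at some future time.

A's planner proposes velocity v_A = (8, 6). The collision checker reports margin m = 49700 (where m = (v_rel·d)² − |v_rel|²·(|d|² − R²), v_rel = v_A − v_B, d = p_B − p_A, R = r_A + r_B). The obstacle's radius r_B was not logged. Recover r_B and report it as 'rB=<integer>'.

m = 49700
d = (-12, -15);  v_rel = (10, 14),  |v_rel|² = 296
v_rel×d = (10)·(-15) − (14)·(-12) = 18
since m = R²·296 − 18²:  R² = (324 + 49700) / 296 = 169
R = √169 = 13  ⇒  r_B = 13 − 7 = 6

rB=6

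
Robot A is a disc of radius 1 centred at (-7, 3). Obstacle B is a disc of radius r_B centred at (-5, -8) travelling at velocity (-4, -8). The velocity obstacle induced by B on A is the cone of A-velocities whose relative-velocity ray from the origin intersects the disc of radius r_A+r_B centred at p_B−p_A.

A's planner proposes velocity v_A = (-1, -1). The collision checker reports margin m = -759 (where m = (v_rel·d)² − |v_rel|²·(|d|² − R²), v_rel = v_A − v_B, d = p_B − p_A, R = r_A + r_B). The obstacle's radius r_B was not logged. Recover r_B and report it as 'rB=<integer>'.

m = -759
d = (2, -11);  v_rel = (3, 7),  |v_rel|² = 58
v_rel×d = (3)·(-11) − (7)·(2) = -47
since m = R²·58 − (-47)²:  R² = (2209 + -759) / 58 = 25
R = √25 = 5  ⇒  r_B = 5 − 1 = 4

rB=4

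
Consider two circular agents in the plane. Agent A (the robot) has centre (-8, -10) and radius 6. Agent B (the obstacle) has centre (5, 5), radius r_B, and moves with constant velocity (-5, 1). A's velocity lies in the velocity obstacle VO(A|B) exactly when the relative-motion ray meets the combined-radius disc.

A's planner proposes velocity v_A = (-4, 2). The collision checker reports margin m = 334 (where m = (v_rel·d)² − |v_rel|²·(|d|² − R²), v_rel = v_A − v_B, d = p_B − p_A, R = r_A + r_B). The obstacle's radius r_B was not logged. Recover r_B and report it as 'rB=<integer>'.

m = 334
d = (13, 15);  v_rel = (1, 1),  |v_rel|² = 2
v_rel×d = (1)·(15) − (1)·(13) = 2
since m = R²·2 − 2²:  R² = (4 + 334) / 2 = 169
R = √169 = 13  ⇒  r_B = 13 − 6 = 7

rB=7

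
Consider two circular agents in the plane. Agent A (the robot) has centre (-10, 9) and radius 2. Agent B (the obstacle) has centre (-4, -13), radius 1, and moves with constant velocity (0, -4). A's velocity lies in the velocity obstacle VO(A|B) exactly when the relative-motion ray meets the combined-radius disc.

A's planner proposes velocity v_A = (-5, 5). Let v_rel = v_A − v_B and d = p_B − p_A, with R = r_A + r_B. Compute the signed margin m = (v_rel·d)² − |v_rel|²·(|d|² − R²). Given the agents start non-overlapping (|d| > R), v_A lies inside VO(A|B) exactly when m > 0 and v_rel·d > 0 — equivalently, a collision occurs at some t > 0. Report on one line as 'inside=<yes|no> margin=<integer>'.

d = (6, -22),  |d|² = 520;  R = 2+1 = 3,  c = 520−3² = 511
v_rel = (-5, 9),  |v_rel|² = 106;  v_rel·d = (-5)·(6) + (9)·(-22) = -228
106·t² + 456·t + 511 = 0  ⇒  m = (-228)² − 106·511 = -2182
m = -2182 < 0,  v_rel·d = -228 < 0  ⇒  outside

inside=no margin=-2182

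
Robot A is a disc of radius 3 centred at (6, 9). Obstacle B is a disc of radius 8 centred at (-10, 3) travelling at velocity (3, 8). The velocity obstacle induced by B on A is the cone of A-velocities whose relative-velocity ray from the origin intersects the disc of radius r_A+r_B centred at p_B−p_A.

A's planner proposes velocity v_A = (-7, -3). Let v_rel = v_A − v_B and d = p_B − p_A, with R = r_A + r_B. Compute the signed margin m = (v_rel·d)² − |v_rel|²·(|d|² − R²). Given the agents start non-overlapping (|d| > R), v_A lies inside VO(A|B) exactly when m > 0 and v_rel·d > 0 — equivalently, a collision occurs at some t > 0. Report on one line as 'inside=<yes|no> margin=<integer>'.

d = (-16, -6),  |d|² = 292;  R = 3+8 = 11,  c = 292−11² = 171
v_rel = (-10, -11),  |v_rel|² = 221;  v_rel·d = (-10)·(-16) + (-11)·(-6) = 226
221·t² − 452·t + 171 = 0  ⇒  m = 226² − 221·171 = 13285
m = 13285 > 0,  v_rel·d = 226 > 0  ⇒  inside

inside=yes margin=13285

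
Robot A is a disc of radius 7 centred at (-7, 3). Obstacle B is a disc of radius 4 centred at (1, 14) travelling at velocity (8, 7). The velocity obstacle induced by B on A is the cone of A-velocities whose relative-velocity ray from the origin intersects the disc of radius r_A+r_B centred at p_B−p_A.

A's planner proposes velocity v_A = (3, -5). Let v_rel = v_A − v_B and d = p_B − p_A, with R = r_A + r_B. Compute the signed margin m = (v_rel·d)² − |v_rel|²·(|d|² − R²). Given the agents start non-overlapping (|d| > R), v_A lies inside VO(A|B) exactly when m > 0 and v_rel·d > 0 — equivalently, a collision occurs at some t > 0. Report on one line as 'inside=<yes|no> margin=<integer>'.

d = (8, 11),  |d|² = 185;  R = 7+4 = 11,  c = 185−11² = 64
v_rel = (-5, -12),  |v_rel|² = 169;  v_rel·d = (-5)·(8) + (-12)·(11) = -172
169·t² + 344·t + 64 = 0  ⇒  m = (-172)² − 169·64 = 18768
m = 18768 > 0,  v_rel·d = -172 < 0  ⇒  outside

inside=no margin=18768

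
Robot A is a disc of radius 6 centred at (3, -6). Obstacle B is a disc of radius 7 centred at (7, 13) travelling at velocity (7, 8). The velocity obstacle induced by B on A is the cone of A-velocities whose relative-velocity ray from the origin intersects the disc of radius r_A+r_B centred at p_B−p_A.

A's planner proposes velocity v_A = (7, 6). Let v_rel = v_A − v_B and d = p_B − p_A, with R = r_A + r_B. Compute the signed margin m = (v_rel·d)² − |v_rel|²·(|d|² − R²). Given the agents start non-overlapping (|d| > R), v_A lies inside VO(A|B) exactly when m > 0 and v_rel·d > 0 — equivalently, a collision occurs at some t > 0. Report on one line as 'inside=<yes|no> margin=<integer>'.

d = (4, 19),  |d|² = 377;  R = 6+7 = 13,  c = 377−13² = 208
v_rel = (0, -2),  |v_rel|² = 4;  v_rel·d = (0)·(4) + (-2)·(19) = -38
4·t² + 76·t + 208 = 0  ⇒  m = (-38)² − 4·208 = 612
m = 612 > 0,  v_rel·d = -38 < 0  ⇒  outside

inside=no margin=612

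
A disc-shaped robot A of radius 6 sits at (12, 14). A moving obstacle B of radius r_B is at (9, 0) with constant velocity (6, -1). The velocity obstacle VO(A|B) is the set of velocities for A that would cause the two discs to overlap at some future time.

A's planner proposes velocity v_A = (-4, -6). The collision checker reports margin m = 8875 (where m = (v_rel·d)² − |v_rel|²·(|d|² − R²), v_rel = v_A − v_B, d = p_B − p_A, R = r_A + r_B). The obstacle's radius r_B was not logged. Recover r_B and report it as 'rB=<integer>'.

m = 8875
d = (-3, -14);  v_rel = (-10, -5),  |v_rel|² = 125
v_rel×d = (-10)·(-14) − (-5)·(-3) = 125
since m = R²·125 − 125²:  R² = (15625 + 8875) / 125 = 196
R = √196 = 14  ⇒  r_B = 14 − 6 = 8

rB=8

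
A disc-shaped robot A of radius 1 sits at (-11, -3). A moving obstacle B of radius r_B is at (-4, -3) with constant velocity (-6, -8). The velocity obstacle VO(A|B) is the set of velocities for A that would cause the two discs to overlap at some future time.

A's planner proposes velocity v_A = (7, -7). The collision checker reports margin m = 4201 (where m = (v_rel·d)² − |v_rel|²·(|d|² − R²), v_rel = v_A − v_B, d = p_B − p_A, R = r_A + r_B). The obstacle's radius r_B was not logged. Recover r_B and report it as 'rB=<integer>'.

m = 4201
d = (7, 0);  v_rel = (13, 1),  |v_rel|² = 170
v_rel×d = (13)·(0) − (1)·(7) = -7
since m = R²·170 − (-7)²:  R² = (49 + 4201) / 170 = 25
R = √25 = 5  ⇒  r_B = 5 − 1 = 4

rB=4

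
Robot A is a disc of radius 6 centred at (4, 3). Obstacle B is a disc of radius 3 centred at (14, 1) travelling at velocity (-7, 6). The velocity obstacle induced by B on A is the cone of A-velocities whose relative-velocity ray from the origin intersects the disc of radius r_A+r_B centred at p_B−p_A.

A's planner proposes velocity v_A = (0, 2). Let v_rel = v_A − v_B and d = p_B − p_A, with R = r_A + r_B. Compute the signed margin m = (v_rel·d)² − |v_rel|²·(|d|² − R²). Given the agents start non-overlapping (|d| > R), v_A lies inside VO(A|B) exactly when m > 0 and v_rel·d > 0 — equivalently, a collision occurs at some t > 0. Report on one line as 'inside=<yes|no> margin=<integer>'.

d = (10, -2),  |d|² = 104;  R = 6+3 = 9,  c = 104−9² = 23
v_rel = (7, -4),  |v_rel|² = 65;  v_rel·d = (7)·(10) + (-4)·(-2) = 78
65·t² − 156·t + 23 = 0  ⇒  m = 78² − 65·23 = 4589
m = 4589 > 0,  v_rel·d = 78 > 0  ⇒  inside

inside=yes margin=4589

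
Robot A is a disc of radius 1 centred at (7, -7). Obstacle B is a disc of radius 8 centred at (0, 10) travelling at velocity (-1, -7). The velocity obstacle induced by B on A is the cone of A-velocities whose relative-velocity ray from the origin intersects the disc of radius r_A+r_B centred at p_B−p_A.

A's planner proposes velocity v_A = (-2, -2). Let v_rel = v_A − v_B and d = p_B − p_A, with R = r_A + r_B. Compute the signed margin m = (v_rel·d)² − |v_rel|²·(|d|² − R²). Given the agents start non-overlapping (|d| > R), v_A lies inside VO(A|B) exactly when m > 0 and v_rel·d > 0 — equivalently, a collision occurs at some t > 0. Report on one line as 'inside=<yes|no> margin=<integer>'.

d = (-7, 17),  |d|² = 338;  R = 1+8 = 9,  c = 338−9² = 257
v_rel = (-1, 5),  |v_rel|² = 26;  v_rel·d = (-1)·(-7) + (5)·(17) = 92
26·t² − 184·t + 257 = 0  ⇒  m = 92² − 26·257 = 1782
m = 1782 > 0,  v_rel·d = 92 > 0  ⇒  inside

inside=yes margin=1782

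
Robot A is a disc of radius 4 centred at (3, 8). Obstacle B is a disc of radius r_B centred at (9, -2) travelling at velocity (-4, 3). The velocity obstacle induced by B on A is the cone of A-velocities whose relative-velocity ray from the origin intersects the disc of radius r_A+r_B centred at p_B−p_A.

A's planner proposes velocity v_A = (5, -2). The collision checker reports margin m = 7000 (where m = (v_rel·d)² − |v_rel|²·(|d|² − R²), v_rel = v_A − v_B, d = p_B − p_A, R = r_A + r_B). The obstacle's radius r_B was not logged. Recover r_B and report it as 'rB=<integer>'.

m = 7000
d = (6, -10);  v_rel = (9, -5),  |v_rel|² = 106
v_rel×d = (9)·(-10) − (-5)·(6) = -60
since m = R²·106 − (-60)²:  R² = (3600 + 7000) / 106 = 100
R = √100 = 10  ⇒  r_B = 10 − 4 = 6

rB=6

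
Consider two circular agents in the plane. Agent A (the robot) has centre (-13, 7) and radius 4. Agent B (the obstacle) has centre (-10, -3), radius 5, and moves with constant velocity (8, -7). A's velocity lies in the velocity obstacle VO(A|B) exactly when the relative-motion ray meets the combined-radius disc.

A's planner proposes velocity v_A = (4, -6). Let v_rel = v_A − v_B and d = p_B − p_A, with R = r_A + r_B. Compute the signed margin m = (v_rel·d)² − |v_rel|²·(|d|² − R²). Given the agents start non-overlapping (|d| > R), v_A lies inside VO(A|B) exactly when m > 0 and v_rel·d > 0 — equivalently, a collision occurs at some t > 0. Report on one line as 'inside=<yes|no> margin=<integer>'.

d = (3, -10),  |d|² = 109;  R = 4+5 = 9,  c = 109−9² = 28
v_rel = (-4, 1),  |v_rel|² = 17;  v_rel·d = (-4)·(3) + (1)·(-10) = -22
17·t² + 44·t + 28 = 0  ⇒  m = (-22)² − 17·28 = 8
m = 8 > 0,  v_rel·d = -22 < 0  ⇒  outside

inside=no margin=8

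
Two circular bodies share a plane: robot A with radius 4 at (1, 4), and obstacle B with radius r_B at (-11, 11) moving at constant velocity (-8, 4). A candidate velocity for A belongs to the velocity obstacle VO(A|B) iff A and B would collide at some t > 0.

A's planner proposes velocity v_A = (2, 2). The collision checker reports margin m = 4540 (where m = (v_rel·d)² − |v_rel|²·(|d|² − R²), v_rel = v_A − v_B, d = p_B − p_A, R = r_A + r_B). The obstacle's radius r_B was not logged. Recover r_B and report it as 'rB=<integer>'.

m = 4540
d = (-12, 7);  v_rel = (10, -2),  |v_rel|² = 104
v_rel×d = (10)·(7) − (-2)·(-12) = 46
since m = R²·104 − 46²:  R² = (2116 + 4540) / 104 = 64
R = √64 = 8  ⇒  r_B = 8 − 4 = 4

rB=4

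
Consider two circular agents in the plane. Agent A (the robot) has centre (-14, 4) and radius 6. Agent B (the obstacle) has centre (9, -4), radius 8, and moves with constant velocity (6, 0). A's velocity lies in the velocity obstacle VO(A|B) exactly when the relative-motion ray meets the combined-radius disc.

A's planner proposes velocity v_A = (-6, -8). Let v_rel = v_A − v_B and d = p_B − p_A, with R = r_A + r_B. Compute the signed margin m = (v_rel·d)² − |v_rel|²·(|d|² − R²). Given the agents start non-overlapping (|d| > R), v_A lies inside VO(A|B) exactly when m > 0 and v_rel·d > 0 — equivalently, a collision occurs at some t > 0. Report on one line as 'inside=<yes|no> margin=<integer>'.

d = (23, -8),  |d|² = 593;  R = 6+8 = 14,  c = 593−14² = 397
v_rel = (-12, -8),  |v_rel|² = 208;  v_rel·d = (-12)·(23) + (-8)·(-8) = -212
208·t² + 424·t + 397 = 0  ⇒  m = (-212)² − 208·397 = -37632
m = -37632 < 0,  v_rel·d = -212 < 0  ⇒  outside

inside=no margin=-37632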